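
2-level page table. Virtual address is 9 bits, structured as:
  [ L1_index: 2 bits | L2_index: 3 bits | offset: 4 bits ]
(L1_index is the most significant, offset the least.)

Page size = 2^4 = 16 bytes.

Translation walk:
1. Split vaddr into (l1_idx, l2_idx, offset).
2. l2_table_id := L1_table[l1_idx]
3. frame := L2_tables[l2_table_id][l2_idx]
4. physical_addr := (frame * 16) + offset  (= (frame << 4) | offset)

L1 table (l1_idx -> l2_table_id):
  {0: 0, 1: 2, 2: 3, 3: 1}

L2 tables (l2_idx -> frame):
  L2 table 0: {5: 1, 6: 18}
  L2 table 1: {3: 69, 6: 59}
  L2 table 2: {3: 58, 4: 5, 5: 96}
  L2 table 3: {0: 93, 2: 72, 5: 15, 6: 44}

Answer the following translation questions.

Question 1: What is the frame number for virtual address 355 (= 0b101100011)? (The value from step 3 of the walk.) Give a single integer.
Answer: 44

Derivation:
vaddr = 355: l1_idx=2, l2_idx=6
L1[2] = 3; L2[3][6] = 44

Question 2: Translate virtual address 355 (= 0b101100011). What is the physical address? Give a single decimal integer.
vaddr = 355 = 0b101100011
Split: l1_idx=2, l2_idx=6, offset=3
L1[2] = 3
L2[3][6] = 44
paddr = 44 * 16 + 3 = 707

Answer: 707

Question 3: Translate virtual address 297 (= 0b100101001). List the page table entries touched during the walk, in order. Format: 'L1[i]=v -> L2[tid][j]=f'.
Answer: L1[2]=3 -> L2[3][2]=72

Derivation:
vaddr = 297 = 0b100101001
Split: l1_idx=2, l2_idx=2, offset=9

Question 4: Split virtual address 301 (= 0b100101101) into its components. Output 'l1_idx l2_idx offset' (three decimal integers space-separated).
Answer: 2 2 13

Derivation:
vaddr = 301 = 0b100101101
  top 2 bits -> l1_idx = 2
  next 3 bits -> l2_idx = 2
  bottom 4 bits -> offset = 13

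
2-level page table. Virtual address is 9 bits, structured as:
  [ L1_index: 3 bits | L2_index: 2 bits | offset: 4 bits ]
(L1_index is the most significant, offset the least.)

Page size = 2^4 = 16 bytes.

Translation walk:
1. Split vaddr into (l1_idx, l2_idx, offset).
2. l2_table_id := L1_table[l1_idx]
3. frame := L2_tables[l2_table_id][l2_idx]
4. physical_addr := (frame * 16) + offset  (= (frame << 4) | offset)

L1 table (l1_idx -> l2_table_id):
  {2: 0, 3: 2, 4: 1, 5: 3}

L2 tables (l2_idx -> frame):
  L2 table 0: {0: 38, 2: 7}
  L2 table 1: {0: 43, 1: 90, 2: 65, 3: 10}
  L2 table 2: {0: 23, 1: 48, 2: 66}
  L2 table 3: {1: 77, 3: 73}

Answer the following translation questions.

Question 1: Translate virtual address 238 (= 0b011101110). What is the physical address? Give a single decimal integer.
Answer: 1070

Derivation:
vaddr = 238 = 0b011101110
Split: l1_idx=3, l2_idx=2, offset=14
L1[3] = 2
L2[2][2] = 66
paddr = 66 * 16 + 14 = 1070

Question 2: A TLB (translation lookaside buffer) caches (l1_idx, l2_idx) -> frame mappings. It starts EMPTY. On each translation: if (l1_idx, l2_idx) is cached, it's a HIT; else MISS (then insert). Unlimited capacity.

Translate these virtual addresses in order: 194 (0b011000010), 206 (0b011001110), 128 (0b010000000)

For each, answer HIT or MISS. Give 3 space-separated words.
vaddr=194: (3,0) not in TLB -> MISS, insert
vaddr=206: (3,0) in TLB -> HIT
vaddr=128: (2,0) not in TLB -> MISS, insert

Answer: MISS HIT MISS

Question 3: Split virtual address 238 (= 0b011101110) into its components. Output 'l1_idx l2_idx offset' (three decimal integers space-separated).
vaddr = 238 = 0b011101110
  top 3 bits -> l1_idx = 3
  next 2 bits -> l2_idx = 2
  bottom 4 bits -> offset = 14

Answer: 3 2 14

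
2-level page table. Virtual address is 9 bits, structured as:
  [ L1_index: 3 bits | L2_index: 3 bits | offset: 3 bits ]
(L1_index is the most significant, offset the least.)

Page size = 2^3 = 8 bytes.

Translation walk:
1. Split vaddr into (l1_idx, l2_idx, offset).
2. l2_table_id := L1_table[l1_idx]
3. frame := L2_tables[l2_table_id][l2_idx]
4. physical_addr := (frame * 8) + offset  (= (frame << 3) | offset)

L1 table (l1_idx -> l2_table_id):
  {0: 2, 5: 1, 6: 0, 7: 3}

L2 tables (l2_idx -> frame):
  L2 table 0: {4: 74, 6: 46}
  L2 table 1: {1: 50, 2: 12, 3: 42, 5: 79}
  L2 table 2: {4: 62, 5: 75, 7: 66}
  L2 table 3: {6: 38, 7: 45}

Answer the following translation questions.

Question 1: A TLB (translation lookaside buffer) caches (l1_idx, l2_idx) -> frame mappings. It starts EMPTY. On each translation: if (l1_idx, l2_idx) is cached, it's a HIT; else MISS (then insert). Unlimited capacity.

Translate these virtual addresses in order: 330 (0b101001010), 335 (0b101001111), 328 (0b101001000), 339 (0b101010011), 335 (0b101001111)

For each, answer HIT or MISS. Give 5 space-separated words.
vaddr=330: (5,1) not in TLB -> MISS, insert
vaddr=335: (5,1) in TLB -> HIT
vaddr=328: (5,1) in TLB -> HIT
vaddr=339: (5,2) not in TLB -> MISS, insert
vaddr=335: (5,1) in TLB -> HIT

Answer: MISS HIT HIT MISS HIT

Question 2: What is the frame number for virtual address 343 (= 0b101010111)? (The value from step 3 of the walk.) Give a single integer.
vaddr = 343: l1_idx=5, l2_idx=2
L1[5] = 1; L2[1][2] = 12

Answer: 12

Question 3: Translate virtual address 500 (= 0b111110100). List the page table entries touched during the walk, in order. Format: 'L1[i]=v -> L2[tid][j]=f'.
vaddr = 500 = 0b111110100
Split: l1_idx=7, l2_idx=6, offset=4

Answer: L1[7]=3 -> L2[3][6]=38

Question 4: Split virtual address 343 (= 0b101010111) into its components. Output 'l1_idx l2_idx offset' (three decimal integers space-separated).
Answer: 5 2 7

Derivation:
vaddr = 343 = 0b101010111
  top 3 bits -> l1_idx = 5
  next 3 bits -> l2_idx = 2
  bottom 3 bits -> offset = 7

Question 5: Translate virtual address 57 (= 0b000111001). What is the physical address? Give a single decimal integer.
vaddr = 57 = 0b000111001
Split: l1_idx=0, l2_idx=7, offset=1
L1[0] = 2
L2[2][7] = 66
paddr = 66 * 8 + 1 = 529

Answer: 529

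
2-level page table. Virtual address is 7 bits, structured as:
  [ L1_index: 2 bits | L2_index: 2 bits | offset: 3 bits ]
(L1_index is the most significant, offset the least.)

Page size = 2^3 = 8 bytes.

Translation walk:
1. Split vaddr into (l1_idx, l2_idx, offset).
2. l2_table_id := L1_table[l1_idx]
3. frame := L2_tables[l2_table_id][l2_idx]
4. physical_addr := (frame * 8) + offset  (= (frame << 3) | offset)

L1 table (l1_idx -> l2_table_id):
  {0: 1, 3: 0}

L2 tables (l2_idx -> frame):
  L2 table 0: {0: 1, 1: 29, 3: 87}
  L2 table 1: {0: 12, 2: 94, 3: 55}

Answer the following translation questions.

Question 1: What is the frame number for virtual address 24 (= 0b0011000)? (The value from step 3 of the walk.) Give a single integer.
vaddr = 24: l1_idx=0, l2_idx=3
L1[0] = 1; L2[1][3] = 55

Answer: 55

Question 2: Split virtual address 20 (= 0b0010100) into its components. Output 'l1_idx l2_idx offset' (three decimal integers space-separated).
vaddr = 20 = 0b0010100
  top 2 bits -> l1_idx = 0
  next 2 bits -> l2_idx = 2
  bottom 3 bits -> offset = 4

Answer: 0 2 4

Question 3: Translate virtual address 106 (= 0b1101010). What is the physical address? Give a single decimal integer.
Answer: 234

Derivation:
vaddr = 106 = 0b1101010
Split: l1_idx=3, l2_idx=1, offset=2
L1[3] = 0
L2[0][1] = 29
paddr = 29 * 8 + 2 = 234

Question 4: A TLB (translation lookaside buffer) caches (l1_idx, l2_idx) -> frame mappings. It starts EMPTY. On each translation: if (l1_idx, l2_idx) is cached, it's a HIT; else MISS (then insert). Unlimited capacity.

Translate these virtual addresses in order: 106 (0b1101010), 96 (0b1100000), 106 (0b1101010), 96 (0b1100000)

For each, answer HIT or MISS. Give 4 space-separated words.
vaddr=106: (3,1) not in TLB -> MISS, insert
vaddr=96: (3,0) not in TLB -> MISS, insert
vaddr=106: (3,1) in TLB -> HIT
vaddr=96: (3,0) in TLB -> HIT

Answer: MISS MISS HIT HIT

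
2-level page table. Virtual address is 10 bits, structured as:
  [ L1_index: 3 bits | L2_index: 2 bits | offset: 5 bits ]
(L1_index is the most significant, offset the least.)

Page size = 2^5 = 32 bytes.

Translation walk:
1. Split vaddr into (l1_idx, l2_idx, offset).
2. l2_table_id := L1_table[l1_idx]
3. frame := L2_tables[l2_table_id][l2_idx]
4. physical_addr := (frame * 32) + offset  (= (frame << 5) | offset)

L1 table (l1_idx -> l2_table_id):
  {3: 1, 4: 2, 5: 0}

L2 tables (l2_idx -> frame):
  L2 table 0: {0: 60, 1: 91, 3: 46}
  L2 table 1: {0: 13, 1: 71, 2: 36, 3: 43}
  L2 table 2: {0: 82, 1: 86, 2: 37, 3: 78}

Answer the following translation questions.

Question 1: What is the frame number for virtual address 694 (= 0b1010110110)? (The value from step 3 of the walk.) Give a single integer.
vaddr = 694: l1_idx=5, l2_idx=1
L1[5] = 0; L2[0][1] = 91

Answer: 91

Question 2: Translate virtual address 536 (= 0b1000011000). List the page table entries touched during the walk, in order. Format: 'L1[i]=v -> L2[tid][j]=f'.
Answer: L1[4]=2 -> L2[2][0]=82

Derivation:
vaddr = 536 = 0b1000011000
Split: l1_idx=4, l2_idx=0, offset=24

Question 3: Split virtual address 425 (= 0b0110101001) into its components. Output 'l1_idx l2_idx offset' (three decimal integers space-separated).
vaddr = 425 = 0b0110101001
  top 3 bits -> l1_idx = 3
  next 2 bits -> l2_idx = 1
  bottom 5 bits -> offset = 9

Answer: 3 1 9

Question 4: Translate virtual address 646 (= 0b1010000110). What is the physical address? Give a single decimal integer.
Answer: 1926

Derivation:
vaddr = 646 = 0b1010000110
Split: l1_idx=5, l2_idx=0, offset=6
L1[5] = 0
L2[0][0] = 60
paddr = 60 * 32 + 6 = 1926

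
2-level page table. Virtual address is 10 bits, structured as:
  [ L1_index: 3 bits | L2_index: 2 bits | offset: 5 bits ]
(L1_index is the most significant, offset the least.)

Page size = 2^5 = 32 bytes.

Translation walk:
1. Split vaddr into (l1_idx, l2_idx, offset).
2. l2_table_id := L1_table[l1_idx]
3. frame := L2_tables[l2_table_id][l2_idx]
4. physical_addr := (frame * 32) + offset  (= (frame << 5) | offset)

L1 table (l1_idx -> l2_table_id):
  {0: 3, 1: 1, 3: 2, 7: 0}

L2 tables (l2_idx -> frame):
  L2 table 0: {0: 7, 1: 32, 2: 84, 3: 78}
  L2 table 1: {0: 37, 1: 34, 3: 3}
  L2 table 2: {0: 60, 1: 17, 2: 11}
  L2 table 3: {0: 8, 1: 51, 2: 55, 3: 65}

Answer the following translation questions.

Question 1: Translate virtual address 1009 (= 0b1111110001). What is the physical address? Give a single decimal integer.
vaddr = 1009 = 0b1111110001
Split: l1_idx=7, l2_idx=3, offset=17
L1[7] = 0
L2[0][3] = 78
paddr = 78 * 32 + 17 = 2513

Answer: 2513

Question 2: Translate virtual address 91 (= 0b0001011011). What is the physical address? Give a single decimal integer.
vaddr = 91 = 0b0001011011
Split: l1_idx=0, l2_idx=2, offset=27
L1[0] = 3
L2[3][2] = 55
paddr = 55 * 32 + 27 = 1787

Answer: 1787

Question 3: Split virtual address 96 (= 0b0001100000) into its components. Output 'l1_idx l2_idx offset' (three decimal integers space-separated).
vaddr = 96 = 0b0001100000
  top 3 bits -> l1_idx = 0
  next 2 bits -> l2_idx = 3
  bottom 5 bits -> offset = 0

Answer: 0 3 0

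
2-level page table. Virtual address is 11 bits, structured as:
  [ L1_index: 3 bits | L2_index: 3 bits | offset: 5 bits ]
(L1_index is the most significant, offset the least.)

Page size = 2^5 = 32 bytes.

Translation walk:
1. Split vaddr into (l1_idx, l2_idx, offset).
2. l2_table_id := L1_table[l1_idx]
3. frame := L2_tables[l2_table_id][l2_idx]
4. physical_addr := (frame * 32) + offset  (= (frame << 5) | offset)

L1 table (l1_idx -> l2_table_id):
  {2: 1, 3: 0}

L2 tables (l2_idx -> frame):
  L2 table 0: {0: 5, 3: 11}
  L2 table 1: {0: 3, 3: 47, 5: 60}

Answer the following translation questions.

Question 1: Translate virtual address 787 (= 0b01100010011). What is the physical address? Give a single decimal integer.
vaddr = 787 = 0b01100010011
Split: l1_idx=3, l2_idx=0, offset=19
L1[3] = 0
L2[0][0] = 5
paddr = 5 * 32 + 19 = 179

Answer: 179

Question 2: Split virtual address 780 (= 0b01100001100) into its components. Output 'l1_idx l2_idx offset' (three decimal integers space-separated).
vaddr = 780 = 0b01100001100
  top 3 bits -> l1_idx = 3
  next 3 bits -> l2_idx = 0
  bottom 5 bits -> offset = 12

Answer: 3 0 12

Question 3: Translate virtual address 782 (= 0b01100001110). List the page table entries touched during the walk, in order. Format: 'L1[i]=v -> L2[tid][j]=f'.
Answer: L1[3]=0 -> L2[0][0]=5

Derivation:
vaddr = 782 = 0b01100001110
Split: l1_idx=3, l2_idx=0, offset=14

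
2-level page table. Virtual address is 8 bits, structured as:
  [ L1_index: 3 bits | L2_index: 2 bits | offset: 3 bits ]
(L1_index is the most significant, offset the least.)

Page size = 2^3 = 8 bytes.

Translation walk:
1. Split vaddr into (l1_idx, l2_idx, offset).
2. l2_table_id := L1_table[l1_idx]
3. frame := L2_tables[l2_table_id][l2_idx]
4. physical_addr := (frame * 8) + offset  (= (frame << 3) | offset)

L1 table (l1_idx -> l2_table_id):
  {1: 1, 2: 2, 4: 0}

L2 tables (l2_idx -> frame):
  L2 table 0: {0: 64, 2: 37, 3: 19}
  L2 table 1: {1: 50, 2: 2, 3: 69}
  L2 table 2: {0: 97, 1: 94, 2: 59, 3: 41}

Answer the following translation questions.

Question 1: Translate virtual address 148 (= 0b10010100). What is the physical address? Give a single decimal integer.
vaddr = 148 = 0b10010100
Split: l1_idx=4, l2_idx=2, offset=4
L1[4] = 0
L2[0][2] = 37
paddr = 37 * 8 + 4 = 300

Answer: 300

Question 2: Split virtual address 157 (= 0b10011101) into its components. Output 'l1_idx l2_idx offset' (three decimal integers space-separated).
Answer: 4 3 5

Derivation:
vaddr = 157 = 0b10011101
  top 3 bits -> l1_idx = 4
  next 2 bits -> l2_idx = 3
  bottom 3 bits -> offset = 5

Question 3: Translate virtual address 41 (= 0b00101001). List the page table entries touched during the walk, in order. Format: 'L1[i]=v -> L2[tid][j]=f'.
Answer: L1[1]=1 -> L2[1][1]=50

Derivation:
vaddr = 41 = 0b00101001
Split: l1_idx=1, l2_idx=1, offset=1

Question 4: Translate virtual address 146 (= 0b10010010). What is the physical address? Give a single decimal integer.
vaddr = 146 = 0b10010010
Split: l1_idx=4, l2_idx=2, offset=2
L1[4] = 0
L2[0][2] = 37
paddr = 37 * 8 + 2 = 298

Answer: 298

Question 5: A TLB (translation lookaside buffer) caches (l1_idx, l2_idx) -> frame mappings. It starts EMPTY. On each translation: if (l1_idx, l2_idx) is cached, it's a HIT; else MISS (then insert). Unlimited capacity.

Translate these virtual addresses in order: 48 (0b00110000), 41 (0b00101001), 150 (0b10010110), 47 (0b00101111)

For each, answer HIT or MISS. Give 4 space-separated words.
Answer: MISS MISS MISS HIT

Derivation:
vaddr=48: (1,2) not in TLB -> MISS, insert
vaddr=41: (1,1) not in TLB -> MISS, insert
vaddr=150: (4,2) not in TLB -> MISS, insert
vaddr=47: (1,1) in TLB -> HIT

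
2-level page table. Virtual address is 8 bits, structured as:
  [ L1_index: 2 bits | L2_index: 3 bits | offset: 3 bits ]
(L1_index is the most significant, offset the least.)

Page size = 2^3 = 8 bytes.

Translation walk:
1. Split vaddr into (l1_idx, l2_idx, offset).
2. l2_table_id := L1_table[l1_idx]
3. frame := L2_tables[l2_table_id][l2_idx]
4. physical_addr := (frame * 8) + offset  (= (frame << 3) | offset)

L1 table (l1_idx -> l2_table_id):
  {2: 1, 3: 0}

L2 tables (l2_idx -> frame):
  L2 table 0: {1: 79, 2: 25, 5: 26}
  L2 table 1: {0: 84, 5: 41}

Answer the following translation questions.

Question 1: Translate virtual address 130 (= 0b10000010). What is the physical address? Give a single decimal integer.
Answer: 674

Derivation:
vaddr = 130 = 0b10000010
Split: l1_idx=2, l2_idx=0, offset=2
L1[2] = 1
L2[1][0] = 84
paddr = 84 * 8 + 2 = 674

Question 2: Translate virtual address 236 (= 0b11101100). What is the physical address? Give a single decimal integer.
vaddr = 236 = 0b11101100
Split: l1_idx=3, l2_idx=5, offset=4
L1[3] = 0
L2[0][5] = 26
paddr = 26 * 8 + 4 = 212

Answer: 212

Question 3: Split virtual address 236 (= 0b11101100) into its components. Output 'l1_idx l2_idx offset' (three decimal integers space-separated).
vaddr = 236 = 0b11101100
  top 2 bits -> l1_idx = 3
  next 3 bits -> l2_idx = 5
  bottom 3 bits -> offset = 4

Answer: 3 5 4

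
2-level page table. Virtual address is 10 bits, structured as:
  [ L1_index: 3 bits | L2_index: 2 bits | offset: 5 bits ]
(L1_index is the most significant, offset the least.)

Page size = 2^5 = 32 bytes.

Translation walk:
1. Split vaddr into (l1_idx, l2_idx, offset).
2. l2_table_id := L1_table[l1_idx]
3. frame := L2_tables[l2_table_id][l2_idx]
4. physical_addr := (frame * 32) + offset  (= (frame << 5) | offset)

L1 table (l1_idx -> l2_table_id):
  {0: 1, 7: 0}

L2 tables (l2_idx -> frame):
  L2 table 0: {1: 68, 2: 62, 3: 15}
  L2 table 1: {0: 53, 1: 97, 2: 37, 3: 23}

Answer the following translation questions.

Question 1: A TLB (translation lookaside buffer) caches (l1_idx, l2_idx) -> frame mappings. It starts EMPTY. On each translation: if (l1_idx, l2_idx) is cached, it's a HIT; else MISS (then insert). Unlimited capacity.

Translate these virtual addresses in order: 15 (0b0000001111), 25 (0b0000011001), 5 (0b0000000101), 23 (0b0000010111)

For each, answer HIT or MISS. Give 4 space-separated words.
Answer: MISS HIT HIT HIT

Derivation:
vaddr=15: (0,0) not in TLB -> MISS, insert
vaddr=25: (0,0) in TLB -> HIT
vaddr=5: (0,0) in TLB -> HIT
vaddr=23: (0,0) in TLB -> HIT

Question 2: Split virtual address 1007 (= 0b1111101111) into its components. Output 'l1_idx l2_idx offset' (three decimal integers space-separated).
vaddr = 1007 = 0b1111101111
  top 3 bits -> l1_idx = 7
  next 2 bits -> l2_idx = 3
  bottom 5 bits -> offset = 15

Answer: 7 3 15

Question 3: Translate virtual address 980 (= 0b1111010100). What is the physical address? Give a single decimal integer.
vaddr = 980 = 0b1111010100
Split: l1_idx=7, l2_idx=2, offset=20
L1[7] = 0
L2[0][2] = 62
paddr = 62 * 32 + 20 = 2004

Answer: 2004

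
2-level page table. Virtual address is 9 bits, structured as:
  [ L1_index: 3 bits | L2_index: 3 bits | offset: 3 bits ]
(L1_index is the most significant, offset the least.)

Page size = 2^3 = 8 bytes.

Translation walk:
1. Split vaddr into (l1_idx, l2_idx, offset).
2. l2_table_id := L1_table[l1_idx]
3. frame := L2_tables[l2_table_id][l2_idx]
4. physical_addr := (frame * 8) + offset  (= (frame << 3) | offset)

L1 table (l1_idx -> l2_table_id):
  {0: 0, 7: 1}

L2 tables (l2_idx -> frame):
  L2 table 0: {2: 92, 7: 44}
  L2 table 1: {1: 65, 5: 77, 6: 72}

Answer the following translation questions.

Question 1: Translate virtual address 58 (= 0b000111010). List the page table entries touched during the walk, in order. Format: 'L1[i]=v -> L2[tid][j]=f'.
vaddr = 58 = 0b000111010
Split: l1_idx=0, l2_idx=7, offset=2

Answer: L1[0]=0 -> L2[0][7]=44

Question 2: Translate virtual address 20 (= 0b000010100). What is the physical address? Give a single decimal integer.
vaddr = 20 = 0b000010100
Split: l1_idx=0, l2_idx=2, offset=4
L1[0] = 0
L2[0][2] = 92
paddr = 92 * 8 + 4 = 740

Answer: 740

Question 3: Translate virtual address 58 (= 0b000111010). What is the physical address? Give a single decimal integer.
Answer: 354

Derivation:
vaddr = 58 = 0b000111010
Split: l1_idx=0, l2_idx=7, offset=2
L1[0] = 0
L2[0][7] = 44
paddr = 44 * 8 + 2 = 354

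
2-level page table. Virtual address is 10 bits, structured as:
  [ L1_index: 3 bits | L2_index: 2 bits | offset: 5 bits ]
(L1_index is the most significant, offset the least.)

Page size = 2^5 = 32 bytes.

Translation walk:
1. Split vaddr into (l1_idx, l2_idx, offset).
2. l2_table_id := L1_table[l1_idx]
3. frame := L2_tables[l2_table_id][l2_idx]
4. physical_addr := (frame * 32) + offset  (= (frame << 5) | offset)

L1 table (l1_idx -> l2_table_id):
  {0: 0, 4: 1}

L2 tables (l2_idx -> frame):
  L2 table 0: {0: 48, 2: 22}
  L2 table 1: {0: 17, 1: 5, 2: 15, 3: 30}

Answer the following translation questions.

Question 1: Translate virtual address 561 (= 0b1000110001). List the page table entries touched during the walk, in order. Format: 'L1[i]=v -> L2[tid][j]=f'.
Answer: L1[4]=1 -> L2[1][1]=5

Derivation:
vaddr = 561 = 0b1000110001
Split: l1_idx=4, l2_idx=1, offset=17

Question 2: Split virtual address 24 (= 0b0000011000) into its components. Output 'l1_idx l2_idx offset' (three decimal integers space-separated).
vaddr = 24 = 0b0000011000
  top 3 bits -> l1_idx = 0
  next 2 bits -> l2_idx = 0
  bottom 5 bits -> offset = 24

Answer: 0 0 24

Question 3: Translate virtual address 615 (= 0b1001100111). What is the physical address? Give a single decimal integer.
Answer: 967

Derivation:
vaddr = 615 = 0b1001100111
Split: l1_idx=4, l2_idx=3, offset=7
L1[4] = 1
L2[1][3] = 30
paddr = 30 * 32 + 7 = 967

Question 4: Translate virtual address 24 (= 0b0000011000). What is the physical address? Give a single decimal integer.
vaddr = 24 = 0b0000011000
Split: l1_idx=0, l2_idx=0, offset=24
L1[0] = 0
L2[0][0] = 48
paddr = 48 * 32 + 24 = 1560

Answer: 1560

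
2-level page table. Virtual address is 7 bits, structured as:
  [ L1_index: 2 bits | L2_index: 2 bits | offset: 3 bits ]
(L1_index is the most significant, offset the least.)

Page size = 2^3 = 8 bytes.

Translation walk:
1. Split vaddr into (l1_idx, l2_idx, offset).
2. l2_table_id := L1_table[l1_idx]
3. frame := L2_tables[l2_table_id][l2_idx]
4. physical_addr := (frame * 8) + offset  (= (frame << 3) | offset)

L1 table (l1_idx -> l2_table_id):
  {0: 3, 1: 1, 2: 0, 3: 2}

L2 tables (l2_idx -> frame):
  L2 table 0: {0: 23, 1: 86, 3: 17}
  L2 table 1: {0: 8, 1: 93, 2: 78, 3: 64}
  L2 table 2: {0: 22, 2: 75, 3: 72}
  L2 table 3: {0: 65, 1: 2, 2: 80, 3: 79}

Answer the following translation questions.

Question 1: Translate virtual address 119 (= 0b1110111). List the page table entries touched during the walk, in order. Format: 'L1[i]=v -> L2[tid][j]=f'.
Answer: L1[3]=2 -> L2[2][2]=75

Derivation:
vaddr = 119 = 0b1110111
Split: l1_idx=3, l2_idx=2, offset=7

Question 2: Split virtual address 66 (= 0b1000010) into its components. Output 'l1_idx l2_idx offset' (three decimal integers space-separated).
vaddr = 66 = 0b1000010
  top 2 bits -> l1_idx = 2
  next 2 bits -> l2_idx = 0
  bottom 3 bits -> offset = 2

Answer: 2 0 2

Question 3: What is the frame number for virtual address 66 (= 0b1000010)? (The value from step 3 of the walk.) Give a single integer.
Answer: 23

Derivation:
vaddr = 66: l1_idx=2, l2_idx=0
L1[2] = 0; L2[0][0] = 23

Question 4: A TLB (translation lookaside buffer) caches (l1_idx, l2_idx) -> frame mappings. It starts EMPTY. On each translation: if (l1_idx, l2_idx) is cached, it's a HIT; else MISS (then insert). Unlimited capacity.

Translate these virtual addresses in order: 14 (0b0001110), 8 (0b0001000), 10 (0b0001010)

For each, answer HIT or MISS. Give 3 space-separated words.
Answer: MISS HIT HIT

Derivation:
vaddr=14: (0,1) not in TLB -> MISS, insert
vaddr=8: (0,1) in TLB -> HIT
vaddr=10: (0,1) in TLB -> HIT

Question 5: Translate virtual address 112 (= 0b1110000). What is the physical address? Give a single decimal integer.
vaddr = 112 = 0b1110000
Split: l1_idx=3, l2_idx=2, offset=0
L1[3] = 2
L2[2][2] = 75
paddr = 75 * 8 + 0 = 600

Answer: 600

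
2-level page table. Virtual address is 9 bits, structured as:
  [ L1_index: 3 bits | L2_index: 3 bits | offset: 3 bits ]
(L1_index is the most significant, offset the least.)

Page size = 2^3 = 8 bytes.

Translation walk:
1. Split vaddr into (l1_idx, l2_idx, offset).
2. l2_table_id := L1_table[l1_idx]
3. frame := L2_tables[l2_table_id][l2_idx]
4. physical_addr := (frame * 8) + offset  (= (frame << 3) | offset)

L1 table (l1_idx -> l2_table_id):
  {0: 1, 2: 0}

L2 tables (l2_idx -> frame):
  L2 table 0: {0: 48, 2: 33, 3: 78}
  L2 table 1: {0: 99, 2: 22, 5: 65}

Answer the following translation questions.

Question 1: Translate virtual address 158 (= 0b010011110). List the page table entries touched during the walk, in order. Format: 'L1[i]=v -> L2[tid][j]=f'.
Answer: L1[2]=0 -> L2[0][3]=78

Derivation:
vaddr = 158 = 0b010011110
Split: l1_idx=2, l2_idx=3, offset=6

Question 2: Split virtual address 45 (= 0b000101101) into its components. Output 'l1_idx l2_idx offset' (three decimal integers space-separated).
vaddr = 45 = 0b000101101
  top 3 bits -> l1_idx = 0
  next 3 bits -> l2_idx = 5
  bottom 3 bits -> offset = 5

Answer: 0 5 5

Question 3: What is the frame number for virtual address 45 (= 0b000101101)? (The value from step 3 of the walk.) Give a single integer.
vaddr = 45: l1_idx=0, l2_idx=5
L1[0] = 1; L2[1][5] = 65

Answer: 65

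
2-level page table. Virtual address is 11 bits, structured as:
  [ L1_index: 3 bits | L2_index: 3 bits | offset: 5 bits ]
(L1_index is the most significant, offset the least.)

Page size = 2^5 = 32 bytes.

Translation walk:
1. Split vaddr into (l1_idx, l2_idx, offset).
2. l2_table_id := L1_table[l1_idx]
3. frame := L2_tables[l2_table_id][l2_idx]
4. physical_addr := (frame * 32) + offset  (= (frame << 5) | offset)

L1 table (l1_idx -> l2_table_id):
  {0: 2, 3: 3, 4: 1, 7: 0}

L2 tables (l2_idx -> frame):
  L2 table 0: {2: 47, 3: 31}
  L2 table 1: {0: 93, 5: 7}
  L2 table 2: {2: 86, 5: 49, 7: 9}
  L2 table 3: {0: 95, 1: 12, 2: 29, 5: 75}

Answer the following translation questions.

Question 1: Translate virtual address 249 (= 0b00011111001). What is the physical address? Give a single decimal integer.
vaddr = 249 = 0b00011111001
Split: l1_idx=0, l2_idx=7, offset=25
L1[0] = 2
L2[2][7] = 9
paddr = 9 * 32 + 25 = 313

Answer: 313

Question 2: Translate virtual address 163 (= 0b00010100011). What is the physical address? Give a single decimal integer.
Answer: 1571

Derivation:
vaddr = 163 = 0b00010100011
Split: l1_idx=0, l2_idx=5, offset=3
L1[0] = 2
L2[2][5] = 49
paddr = 49 * 32 + 3 = 1571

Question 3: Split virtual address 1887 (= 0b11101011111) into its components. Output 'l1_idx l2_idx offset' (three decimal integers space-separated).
vaddr = 1887 = 0b11101011111
  top 3 bits -> l1_idx = 7
  next 3 bits -> l2_idx = 2
  bottom 5 bits -> offset = 31

Answer: 7 2 31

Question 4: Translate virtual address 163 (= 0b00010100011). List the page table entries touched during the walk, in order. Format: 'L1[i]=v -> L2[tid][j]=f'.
vaddr = 163 = 0b00010100011
Split: l1_idx=0, l2_idx=5, offset=3

Answer: L1[0]=2 -> L2[2][5]=49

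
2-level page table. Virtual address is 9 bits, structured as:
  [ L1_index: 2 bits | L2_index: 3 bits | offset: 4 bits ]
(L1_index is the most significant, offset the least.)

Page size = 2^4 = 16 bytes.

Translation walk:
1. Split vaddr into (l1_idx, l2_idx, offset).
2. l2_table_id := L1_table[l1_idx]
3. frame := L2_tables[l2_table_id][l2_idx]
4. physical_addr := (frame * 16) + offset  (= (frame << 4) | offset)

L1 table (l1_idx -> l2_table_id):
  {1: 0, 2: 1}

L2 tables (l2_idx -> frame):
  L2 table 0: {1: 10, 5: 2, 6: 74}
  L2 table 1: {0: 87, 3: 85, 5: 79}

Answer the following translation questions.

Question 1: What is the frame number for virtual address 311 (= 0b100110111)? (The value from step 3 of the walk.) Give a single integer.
vaddr = 311: l1_idx=2, l2_idx=3
L1[2] = 1; L2[1][3] = 85

Answer: 85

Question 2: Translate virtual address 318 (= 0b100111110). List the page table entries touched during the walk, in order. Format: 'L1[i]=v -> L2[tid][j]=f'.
vaddr = 318 = 0b100111110
Split: l1_idx=2, l2_idx=3, offset=14

Answer: L1[2]=1 -> L2[1][3]=85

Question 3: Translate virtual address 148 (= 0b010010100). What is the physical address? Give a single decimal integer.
Answer: 164

Derivation:
vaddr = 148 = 0b010010100
Split: l1_idx=1, l2_idx=1, offset=4
L1[1] = 0
L2[0][1] = 10
paddr = 10 * 16 + 4 = 164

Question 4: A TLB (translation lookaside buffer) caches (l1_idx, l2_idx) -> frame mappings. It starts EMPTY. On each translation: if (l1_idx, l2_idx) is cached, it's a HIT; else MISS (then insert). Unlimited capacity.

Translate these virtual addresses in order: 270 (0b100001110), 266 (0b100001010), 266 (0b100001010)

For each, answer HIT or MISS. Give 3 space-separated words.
Answer: MISS HIT HIT

Derivation:
vaddr=270: (2,0) not in TLB -> MISS, insert
vaddr=266: (2,0) in TLB -> HIT
vaddr=266: (2,0) in TLB -> HIT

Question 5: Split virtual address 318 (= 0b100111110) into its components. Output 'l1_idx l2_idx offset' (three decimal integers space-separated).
Answer: 2 3 14

Derivation:
vaddr = 318 = 0b100111110
  top 2 bits -> l1_idx = 2
  next 3 bits -> l2_idx = 3
  bottom 4 bits -> offset = 14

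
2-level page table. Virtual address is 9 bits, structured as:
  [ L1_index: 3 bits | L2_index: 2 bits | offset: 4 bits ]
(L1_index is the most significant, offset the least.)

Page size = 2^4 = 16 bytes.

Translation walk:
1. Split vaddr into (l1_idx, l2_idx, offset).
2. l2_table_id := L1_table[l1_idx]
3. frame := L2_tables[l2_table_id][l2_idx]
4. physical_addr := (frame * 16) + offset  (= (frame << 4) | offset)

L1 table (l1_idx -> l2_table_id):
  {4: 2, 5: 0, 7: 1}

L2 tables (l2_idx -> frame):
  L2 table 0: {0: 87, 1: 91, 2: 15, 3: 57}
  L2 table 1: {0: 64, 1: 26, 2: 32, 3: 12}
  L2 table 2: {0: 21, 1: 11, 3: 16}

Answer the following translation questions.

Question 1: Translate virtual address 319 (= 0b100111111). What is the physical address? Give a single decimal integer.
Answer: 271

Derivation:
vaddr = 319 = 0b100111111
Split: l1_idx=4, l2_idx=3, offset=15
L1[4] = 2
L2[2][3] = 16
paddr = 16 * 16 + 15 = 271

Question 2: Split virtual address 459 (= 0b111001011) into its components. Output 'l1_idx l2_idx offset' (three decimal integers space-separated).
vaddr = 459 = 0b111001011
  top 3 bits -> l1_idx = 7
  next 2 bits -> l2_idx = 0
  bottom 4 bits -> offset = 11

Answer: 7 0 11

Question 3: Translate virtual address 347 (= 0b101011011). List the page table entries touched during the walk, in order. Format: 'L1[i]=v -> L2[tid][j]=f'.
Answer: L1[5]=0 -> L2[0][1]=91

Derivation:
vaddr = 347 = 0b101011011
Split: l1_idx=5, l2_idx=1, offset=11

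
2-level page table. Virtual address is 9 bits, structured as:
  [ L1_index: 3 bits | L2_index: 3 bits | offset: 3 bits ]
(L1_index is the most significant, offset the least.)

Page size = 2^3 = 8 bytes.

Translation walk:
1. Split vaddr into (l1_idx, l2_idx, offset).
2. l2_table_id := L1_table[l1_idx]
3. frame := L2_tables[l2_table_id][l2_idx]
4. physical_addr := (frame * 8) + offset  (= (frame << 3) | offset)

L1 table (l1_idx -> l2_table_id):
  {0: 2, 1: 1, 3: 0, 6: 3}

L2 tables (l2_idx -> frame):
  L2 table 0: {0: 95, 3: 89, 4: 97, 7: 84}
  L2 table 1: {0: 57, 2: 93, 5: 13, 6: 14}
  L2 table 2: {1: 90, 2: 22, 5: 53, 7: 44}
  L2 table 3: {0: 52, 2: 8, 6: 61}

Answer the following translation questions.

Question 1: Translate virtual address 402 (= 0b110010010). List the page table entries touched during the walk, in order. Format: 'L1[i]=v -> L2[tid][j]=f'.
Answer: L1[6]=3 -> L2[3][2]=8

Derivation:
vaddr = 402 = 0b110010010
Split: l1_idx=6, l2_idx=2, offset=2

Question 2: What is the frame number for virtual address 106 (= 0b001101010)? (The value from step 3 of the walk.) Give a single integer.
vaddr = 106: l1_idx=1, l2_idx=5
L1[1] = 1; L2[1][5] = 13

Answer: 13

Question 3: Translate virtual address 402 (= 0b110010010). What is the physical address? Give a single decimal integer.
vaddr = 402 = 0b110010010
Split: l1_idx=6, l2_idx=2, offset=2
L1[6] = 3
L2[3][2] = 8
paddr = 8 * 8 + 2 = 66

Answer: 66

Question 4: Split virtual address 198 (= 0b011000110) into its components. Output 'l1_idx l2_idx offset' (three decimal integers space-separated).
Answer: 3 0 6

Derivation:
vaddr = 198 = 0b011000110
  top 3 bits -> l1_idx = 3
  next 3 bits -> l2_idx = 0
  bottom 3 bits -> offset = 6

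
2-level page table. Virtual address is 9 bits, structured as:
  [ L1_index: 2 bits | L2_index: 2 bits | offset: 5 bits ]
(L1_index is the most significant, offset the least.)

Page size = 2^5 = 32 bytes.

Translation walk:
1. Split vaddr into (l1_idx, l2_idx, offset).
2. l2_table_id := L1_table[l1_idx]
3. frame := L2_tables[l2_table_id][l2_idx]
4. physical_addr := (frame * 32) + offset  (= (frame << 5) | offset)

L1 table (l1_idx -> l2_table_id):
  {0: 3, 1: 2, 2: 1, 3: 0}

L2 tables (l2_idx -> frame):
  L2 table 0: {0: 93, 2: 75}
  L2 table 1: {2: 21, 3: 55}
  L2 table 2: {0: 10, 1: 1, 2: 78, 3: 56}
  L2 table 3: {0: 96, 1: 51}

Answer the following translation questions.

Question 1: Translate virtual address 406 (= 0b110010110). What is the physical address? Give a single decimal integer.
vaddr = 406 = 0b110010110
Split: l1_idx=3, l2_idx=0, offset=22
L1[3] = 0
L2[0][0] = 93
paddr = 93 * 32 + 22 = 2998

Answer: 2998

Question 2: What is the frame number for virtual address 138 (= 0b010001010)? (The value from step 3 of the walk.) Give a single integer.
Answer: 10

Derivation:
vaddr = 138: l1_idx=1, l2_idx=0
L1[1] = 2; L2[2][0] = 10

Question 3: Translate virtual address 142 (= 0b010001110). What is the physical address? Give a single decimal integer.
vaddr = 142 = 0b010001110
Split: l1_idx=1, l2_idx=0, offset=14
L1[1] = 2
L2[2][0] = 10
paddr = 10 * 32 + 14 = 334

Answer: 334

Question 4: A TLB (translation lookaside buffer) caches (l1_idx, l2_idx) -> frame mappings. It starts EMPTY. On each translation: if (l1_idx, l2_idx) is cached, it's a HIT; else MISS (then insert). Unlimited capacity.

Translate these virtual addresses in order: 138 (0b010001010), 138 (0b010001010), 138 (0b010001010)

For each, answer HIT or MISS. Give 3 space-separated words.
vaddr=138: (1,0) not in TLB -> MISS, insert
vaddr=138: (1,0) in TLB -> HIT
vaddr=138: (1,0) in TLB -> HIT

Answer: MISS HIT HIT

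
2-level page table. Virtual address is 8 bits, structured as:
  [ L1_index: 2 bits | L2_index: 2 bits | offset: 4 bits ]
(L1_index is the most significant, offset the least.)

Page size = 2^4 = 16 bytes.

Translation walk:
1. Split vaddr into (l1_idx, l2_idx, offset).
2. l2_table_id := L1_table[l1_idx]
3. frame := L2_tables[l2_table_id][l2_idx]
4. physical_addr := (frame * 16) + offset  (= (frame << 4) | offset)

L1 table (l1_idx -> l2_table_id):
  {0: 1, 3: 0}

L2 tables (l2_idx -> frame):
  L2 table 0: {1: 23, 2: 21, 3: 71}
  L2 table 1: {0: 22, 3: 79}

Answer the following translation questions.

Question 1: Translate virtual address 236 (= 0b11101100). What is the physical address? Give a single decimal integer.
Answer: 348

Derivation:
vaddr = 236 = 0b11101100
Split: l1_idx=3, l2_idx=2, offset=12
L1[3] = 0
L2[0][2] = 21
paddr = 21 * 16 + 12 = 348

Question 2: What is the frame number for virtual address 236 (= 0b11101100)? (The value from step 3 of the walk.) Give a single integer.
Answer: 21

Derivation:
vaddr = 236: l1_idx=3, l2_idx=2
L1[3] = 0; L2[0][2] = 21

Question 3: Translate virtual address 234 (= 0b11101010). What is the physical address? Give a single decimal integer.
Answer: 346

Derivation:
vaddr = 234 = 0b11101010
Split: l1_idx=3, l2_idx=2, offset=10
L1[3] = 0
L2[0][2] = 21
paddr = 21 * 16 + 10 = 346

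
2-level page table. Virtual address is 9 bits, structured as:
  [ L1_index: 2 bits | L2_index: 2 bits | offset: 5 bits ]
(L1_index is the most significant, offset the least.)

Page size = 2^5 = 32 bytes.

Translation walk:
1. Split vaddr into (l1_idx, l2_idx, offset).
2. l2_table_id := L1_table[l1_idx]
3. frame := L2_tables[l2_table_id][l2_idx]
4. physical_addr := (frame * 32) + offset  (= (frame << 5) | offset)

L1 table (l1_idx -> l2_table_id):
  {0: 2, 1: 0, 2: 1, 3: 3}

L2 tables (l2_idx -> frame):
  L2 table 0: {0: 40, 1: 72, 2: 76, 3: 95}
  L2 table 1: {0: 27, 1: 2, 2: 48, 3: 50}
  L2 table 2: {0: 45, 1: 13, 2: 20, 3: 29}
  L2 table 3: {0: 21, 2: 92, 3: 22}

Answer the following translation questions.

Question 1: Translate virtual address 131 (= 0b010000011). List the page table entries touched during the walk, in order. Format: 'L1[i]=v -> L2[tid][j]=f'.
vaddr = 131 = 0b010000011
Split: l1_idx=1, l2_idx=0, offset=3

Answer: L1[1]=0 -> L2[0][0]=40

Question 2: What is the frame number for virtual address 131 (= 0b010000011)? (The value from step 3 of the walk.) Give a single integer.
Answer: 40

Derivation:
vaddr = 131: l1_idx=1, l2_idx=0
L1[1] = 0; L2[0][0] = 40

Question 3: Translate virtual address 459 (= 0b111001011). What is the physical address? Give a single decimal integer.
vaddr = 459 = 0b111001011
Split: l1_idx=3, l2_idx=2, offset=11
L1[3] = 3
L2[3][2] = 92
paddr = 92 * 32 + 11 = 2955

Answer: 2955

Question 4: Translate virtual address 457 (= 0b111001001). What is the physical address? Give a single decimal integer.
Answer: 2953

Derivation:
vaddr = 457 = 0b111001001
Split: l1_idx=3, l2_idx=2, offset=9
L1[3] = 3
L2[3][2] = 92
paddr = 92 * 32 + 9 = 2953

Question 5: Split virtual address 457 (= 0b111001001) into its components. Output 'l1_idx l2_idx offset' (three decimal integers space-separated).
vaddr = 457 = 0b111001001
  top 2 bits -> l1_idx = 3
  next 2 bits -> l2_idx = 2
  bottom 5 bits -> offset = 9

Answer: 3 2 9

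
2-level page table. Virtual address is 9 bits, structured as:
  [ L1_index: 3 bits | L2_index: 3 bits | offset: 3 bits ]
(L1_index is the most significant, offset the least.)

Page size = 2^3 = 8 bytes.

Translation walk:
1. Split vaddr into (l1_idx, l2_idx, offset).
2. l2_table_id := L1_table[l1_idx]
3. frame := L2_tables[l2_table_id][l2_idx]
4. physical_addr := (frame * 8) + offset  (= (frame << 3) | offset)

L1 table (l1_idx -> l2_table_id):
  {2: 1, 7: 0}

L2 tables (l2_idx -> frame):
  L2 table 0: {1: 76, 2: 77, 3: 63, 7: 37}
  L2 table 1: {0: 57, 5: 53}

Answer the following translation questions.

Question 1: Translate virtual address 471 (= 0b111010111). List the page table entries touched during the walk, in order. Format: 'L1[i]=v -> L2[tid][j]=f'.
Answer: L1[7]=0 -> L2[0][2]=77

Derivation:
vaddr = 471 = 0b111010111
Split: l1_idx=7, l2_idx=2, offset=7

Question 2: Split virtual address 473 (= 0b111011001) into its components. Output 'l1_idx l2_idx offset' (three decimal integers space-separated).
Answer: 7 3 1

Derivation:
vaddr = 473 = 0b111011001
  top 3 bits -> l1_idx = 7
  next 3 bits -> l2_idx = 3
  bottom 3 bits -> offset = 1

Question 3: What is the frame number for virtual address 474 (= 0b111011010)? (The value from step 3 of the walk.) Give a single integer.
vaddr = 474: l1_idx=7, l2_idx=3
L1[7] = 0; L2[0][3] = 63

Answer: 63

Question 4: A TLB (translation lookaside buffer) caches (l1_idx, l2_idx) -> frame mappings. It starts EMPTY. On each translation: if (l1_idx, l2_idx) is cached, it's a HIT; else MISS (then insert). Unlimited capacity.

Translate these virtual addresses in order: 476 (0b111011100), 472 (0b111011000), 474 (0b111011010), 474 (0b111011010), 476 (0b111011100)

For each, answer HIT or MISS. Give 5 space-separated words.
Answer: MISS HIT HIT HIT HIT

Derivation:
vaddr=476: (7,3) not in TLB -> MISS, insert
vaddr=472: (7,3) in TLB -> HIT
vaddr=474: (7,3) in TLB -> HIT
vaddr=474: (7,3) in TLB -> HIT
vaddr=476: (7,3) in TLB -> HIT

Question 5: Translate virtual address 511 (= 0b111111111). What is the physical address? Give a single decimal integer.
Answer: 303

Derivation:
vaddr = 511 = 0b111111111
Split: l1_idx=7, l2_idx=7, offset=7
L1[7] = 0
L2[0][7] = 37
paddr = 37 * 8 + 7 = 303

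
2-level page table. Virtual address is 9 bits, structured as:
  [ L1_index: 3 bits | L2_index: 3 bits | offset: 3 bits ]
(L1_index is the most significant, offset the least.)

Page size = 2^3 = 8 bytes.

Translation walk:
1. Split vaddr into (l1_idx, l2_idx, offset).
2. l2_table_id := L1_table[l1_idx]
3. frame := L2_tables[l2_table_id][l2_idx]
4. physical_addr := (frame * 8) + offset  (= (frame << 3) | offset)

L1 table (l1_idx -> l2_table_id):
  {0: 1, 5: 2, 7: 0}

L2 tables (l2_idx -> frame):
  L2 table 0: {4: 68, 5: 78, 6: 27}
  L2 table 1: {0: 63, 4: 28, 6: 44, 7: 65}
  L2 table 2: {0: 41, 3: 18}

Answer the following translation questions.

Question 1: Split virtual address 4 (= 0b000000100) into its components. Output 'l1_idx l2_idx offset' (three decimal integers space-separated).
vaddr = 4 = 0b000000100
  top 3 bits -> l1_idx = 0
  next 3 bits -> l2_idx = 0
  bottom 3 bits -> offset = 4

Answer: 0 0 4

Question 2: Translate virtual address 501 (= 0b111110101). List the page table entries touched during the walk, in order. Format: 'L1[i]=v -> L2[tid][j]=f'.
vaddr = 501 = 0b111110101
Split: l1_idx=7, l2_idx=6, offset=5

Answer: L1[7]=0 -> L2[0][6]=27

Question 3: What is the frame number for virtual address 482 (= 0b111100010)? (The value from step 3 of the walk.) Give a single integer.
vaddr = 482: l1_idx=7, l2_idx=4
L1[7] = 0; L2[0][4] = 68

Answer: 68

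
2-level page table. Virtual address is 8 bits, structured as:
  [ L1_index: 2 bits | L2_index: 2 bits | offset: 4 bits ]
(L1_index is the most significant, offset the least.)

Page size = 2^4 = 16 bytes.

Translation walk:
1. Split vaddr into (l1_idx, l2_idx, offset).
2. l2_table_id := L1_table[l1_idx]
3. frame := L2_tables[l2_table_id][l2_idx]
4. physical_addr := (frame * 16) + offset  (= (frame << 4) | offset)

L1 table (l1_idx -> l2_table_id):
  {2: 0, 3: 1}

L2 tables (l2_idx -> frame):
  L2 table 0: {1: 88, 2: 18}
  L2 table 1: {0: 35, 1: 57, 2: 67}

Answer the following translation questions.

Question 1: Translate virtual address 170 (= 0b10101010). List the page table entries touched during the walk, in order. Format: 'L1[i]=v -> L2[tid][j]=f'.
Answer: L1[2]=0 -> L2[0][2]=18

Derivation:
vaddr = 170 = 0b10101010
Split: l1_idx=2, l2_idx=2, offset=10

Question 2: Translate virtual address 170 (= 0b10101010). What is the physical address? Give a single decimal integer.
Answer: 298

Derivation:
vaddr = 170 = 0b10101010
Split: l1_idx=2, l2_idx=2, offset=10
L1[2] = 0
L2[0][2] = 18
paddr = 18 * 16 + 10 = 298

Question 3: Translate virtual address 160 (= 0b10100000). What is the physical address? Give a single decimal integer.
Answer: 288

Derivation:
vaddr = 160 = 0b10100000
Split: l1_idx=2, l2_idx=2, offset=0
L1[2] = 0
L2[0][2] = 18
paddr = 18 * 16 + 0 = 288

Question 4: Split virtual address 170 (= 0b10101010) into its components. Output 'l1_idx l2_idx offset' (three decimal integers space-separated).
Answer: 2 2 10

Derivation:
vaddr = 170 = 0b10101010
  top 2 bits -> l1_idx = 2
  next 2 bits -> l2_idx = 2
  bottom 4 bits -> offset = 10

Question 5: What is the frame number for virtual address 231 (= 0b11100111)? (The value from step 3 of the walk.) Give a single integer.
vaddr = 231: l1_idx=3, l2_idx=2
L1[3] = 1; L2[1][2] = 67

Answer: 67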